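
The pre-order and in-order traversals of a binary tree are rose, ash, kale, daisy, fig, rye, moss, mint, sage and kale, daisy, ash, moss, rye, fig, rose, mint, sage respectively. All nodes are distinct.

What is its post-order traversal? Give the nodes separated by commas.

The first element of pre-order is the root; it splits in-order into left and right subtrees.
Root rose: left subtree has 6 nodes {kale, daisy, ash, moss, rye, fig}, right has 2 {mint, sage}.
  Root ash: left subtree has 2 nodes {kale, daisy}, right has 3 {moss, rye, fig}.
    Root kale: left subtree has 0 nodes { }, right has 1 {daisy}.
    Root fig: left subtree has 2 nodes {moss, rye}, right has 0 { }.
      Root rye: left subtree has 1 node {moss}, right has 0 { }.
  Root mint: left subtree has 0 nodes { }, right has 1 {sage}.

daisy, kale, moss, rye, fig, ash, sage, mint, rose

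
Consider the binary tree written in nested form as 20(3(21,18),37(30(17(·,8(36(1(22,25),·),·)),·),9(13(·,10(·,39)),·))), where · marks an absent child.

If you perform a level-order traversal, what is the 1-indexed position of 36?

Level-order visits nodes level by level from the root, left to right within each level.
Level 0: 20
Level 1: 3, 37
Level 2: 21, 18, 30, 9
Level 3: 17, 13
Level 4: 8, 10
Level 5: 36, 39
Level 6: 1
Level 7: 22, 25
Full level-order sequence: 20, 3, 37, 21, 18, 30, 9, 17, 13, 8, 10, 36, 39, 1, 22, 25.

12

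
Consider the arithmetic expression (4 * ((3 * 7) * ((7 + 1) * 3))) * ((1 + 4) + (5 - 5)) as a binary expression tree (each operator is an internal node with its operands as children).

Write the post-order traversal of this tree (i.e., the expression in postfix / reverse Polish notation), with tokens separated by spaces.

4 3 7 * 7 1 + 3 * * * 1 4 + 5 5 - + *

Post-order on an expression tree gives postfix notation: for each operator, emit left operand, right operand, then the operator.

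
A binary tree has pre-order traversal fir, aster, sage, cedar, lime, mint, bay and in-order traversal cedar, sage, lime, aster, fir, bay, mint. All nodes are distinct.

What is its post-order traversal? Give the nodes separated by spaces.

cedar lime sage aster bay mint fir

The first element of pre-order is the root; it splits in-order into left and right subtrees.
Root fir: left subtree has 4 nodes {cedar, sage, lime, aster}, right has 2 {bay, mint}.
  Root aster: left subtree has 3 nodes {cedar, sage, lime}, right has 0 { }.
    Root sage: left subtree has 1 node {cedar}, right has 1 {lime}.
  Root mint: left subtree has 1 node {bay}, right has 0 { }.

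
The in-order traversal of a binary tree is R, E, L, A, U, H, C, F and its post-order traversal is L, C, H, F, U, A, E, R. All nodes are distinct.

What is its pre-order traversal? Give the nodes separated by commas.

The last element of post-order is the root; it splits in-order into left and right subtrees.
Root R: left subtree has 0 nodes { }, right has 7 {E, L, A, U, H, C, F}.
  Root E: left subtree has 0 nodes { }, right has 6 {L, A, U, H, C, F}.
    Root A: left subtree has 1 node {L}, right has 4 {U, H, C, F}.
      Root U: left subtree has 0 nodes { }, right has 3 {H, C, F}.
        Root F: left subtree has 2 nodes {H, C}, right has 0 { }.
          Root H: left subtree has 0 nodes { }, right has 1 {C}.

R, E, A, L, U, F, H, C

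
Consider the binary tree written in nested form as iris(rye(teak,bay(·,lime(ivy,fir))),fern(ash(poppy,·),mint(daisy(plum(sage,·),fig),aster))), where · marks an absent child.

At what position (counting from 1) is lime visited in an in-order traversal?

5

In-order visits the left subtree, then the node, then the right subtree.
At iris: go left to rye.
  At rye: go left to teak.
    teak is a leaf — visit teak.
  Visit rye.
  At rye: go right to bay.
    At bay: no left child.
    Visit bay.
    At bay: go right to lime.
      At lime: go left to ivy.
        ivy is a leaf — visit ivy.
      Visit lime.
      At lime: go right to fir.
        fir is a leaf — visit fir.
Visit iris.
At iris: go right to fern.
  At fern: go left to ash.
    At ash: go left to poppy.
      poppy is a leaf — visit poppy.
    Visit ash.
    At ash: no right child.
  Visit fern.
  At fern: go right to mint.
    At mint: go left to daisy.
      At daisy: go left to plum.
        At plum: go left to sage.
          sage is a leaf — visit sage.
        Visit plum.
        At plum: no right child.
      Visit daisy.
      At daisy: go right to fig.
        fig is a leaf — visit fig.
    Visit mint.
    At mint: go right to aster.
      aster is a leaf — visit aster.
Full in-order sequence: teak, rye, bay, ivy, lime, fir, iris, poppy, ash, fern, sage, plum, daisy, fig, mint, aster.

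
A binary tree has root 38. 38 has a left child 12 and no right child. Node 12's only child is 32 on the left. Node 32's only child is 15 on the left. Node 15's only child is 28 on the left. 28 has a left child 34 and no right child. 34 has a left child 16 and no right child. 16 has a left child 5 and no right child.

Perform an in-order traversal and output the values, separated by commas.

5, 16, 34, 28, 15, 32, 12, 38

In-order visits the left subtree, then the node, then the right subtree.
At 38: go left to 12.
  At 12: go left to 32.
    At 32: go left to 15.
      At 15: go left to 28.
        At 28: go left to 34.
          At 34: go left to 16.
            At 16: go left to 5.
              5 is a leaf — visit 5.
            Visit 16.
            At 16: no right child.
          Visit 34.
          At 34: no right child.
        Visit 28.
        At 28: no right child.
      Visit 15.
      At 15: no right child.
    Visit 32.
    At 32: no right child.
  Visit 12.
  At 12: no right child.
Visit 38.
At 38: no right child.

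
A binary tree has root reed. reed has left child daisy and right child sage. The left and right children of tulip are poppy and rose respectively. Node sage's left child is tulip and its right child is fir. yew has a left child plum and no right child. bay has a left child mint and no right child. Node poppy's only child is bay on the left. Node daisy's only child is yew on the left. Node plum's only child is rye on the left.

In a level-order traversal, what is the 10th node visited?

Level-order visits nodes level by level from the root, left to right within each level.
Level 0: reed
Level 1: daisy, sage
Level 2: yew, tulip, fir
Level 3: plum, poppy, rose
Level 4: rye, bay
Level 5: mint
Full level-order sequence: reed, daisy, sage, yew, tulip, fir, plum, poppy, rose, rye, bay, mint.

rye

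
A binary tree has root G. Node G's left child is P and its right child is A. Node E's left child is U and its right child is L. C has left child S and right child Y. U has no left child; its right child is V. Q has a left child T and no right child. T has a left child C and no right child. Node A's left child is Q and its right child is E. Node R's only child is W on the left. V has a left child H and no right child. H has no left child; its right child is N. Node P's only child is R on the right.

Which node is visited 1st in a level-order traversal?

Level-order visits nodes level by level from the root, left to right within each level.
Level 0: G
Level 1: P, A
Level 2: R, Q, E
Level 3: W, T, U, L
Level 4: C, V
Level 5: S, Y, H
Level 6: N
Full level-order sequence: G, P, A, R, Q, E, W, T, U, L, C, V, S, Y, H, N.

G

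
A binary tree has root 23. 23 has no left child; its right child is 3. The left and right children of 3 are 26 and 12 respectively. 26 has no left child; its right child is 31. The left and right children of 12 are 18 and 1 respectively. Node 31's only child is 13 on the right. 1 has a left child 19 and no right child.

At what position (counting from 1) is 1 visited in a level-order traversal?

7

Level-order visits nodes level by level from the root, left to right within each level.
Level 0: 23
Level 1: 3
Level 2: 26, 12
Level 3: 31, 18, 1
Level 4: 13, 19
Full level-order sequence: 23, 3, 26, 12, 31, 18, 1, 13, 19.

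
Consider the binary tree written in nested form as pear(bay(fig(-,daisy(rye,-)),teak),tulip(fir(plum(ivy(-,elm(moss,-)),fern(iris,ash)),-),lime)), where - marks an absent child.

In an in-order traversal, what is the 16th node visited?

In-order visits the left subtree, then the node, then the right subtree.
At pear: go left to bay.
  At bay: go left to fig.
    At fig: no left child.
    Visit fig.
    At fig: go right to daisy.
      At daisy: go left to rye.
        rye is a leaf — visit rye.
      Visit daisy.
      At daisy: no right child.
  Visit bay.
  At bay: go right to teak.
    teak is a leaf — visit teak.
Visit pear.
At pear: go right to tulip.
  At tulip: go left to fir.
    At fir: go left to plum.
      At plum: go left to ivy.
        At ivy: no left child.
        Visit ivy.
        At ivy: go right to elm.
          At elm: go left to moss.
            moss is a leaf — visit moss.
          Visit elm.
          At elm: no right child.
      Visit plum.
      At plum: go right to fern.
        At fern: go left to iris.
          iris is a leaf — visit iris.
        Visit fern.
        At fern: go right to ash.
          ash is a leaf — visit ash.
    Visit fir.
    At fir: no right child.
  Visit tulip.
  At tulip: go right to lime.
    lime is a leaf — visit lime.
Full in-order sequence: fig, rye, daisy, bay, teak, pear, ivy, moss, elm, plum, iris, fern, ash, fir, tulip, lime.

lime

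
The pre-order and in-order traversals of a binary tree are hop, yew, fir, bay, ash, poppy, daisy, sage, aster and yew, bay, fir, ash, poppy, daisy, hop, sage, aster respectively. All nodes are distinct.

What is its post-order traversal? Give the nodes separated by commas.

bay, daisy, poppy, ash, fir, yew, aster, sage, hop

The first element of pre-order is the root; it splits in-order into left and right subtrees.
Root hop: left subtree has 6 nodes {yew, bay, fir, ash, poppy, daisy}, right has 2 {sage, aster}.
  Root yew: left subtree has 0 nodes { }, right has 5 {bay, fir, ash, poppy, daisy}.
    Root fir: left subtree has 1 node {bay}, right has 3 {ash, poppy, daisy}.
      Root ash: left subtree has 0 nodes { }, right has 2 {poppy, daisy}.
        Root poppy: left subtree has 0 nodes { }, right has 1 {daisy}.
  Root sage: left subtree has 0 nodes { }, right has 1 {aster}.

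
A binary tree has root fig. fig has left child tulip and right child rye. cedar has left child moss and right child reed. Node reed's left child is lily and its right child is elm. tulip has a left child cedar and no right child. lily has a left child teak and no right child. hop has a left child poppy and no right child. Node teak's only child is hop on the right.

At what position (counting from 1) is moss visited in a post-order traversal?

Post-order visits the left subtree, then the right subtree, then the node.
At fig: go left to tulip.
  At tulip: go left to cedar.
    At cedar: go left to moss.
      moss is a leaf — visit moss.
    At cedar: go right to reed.
      At reed: go left to lily.
        At lily: go left to teak.
          At teak: no left child.
          At teak: go right to hop.
            At hop: go left to poppy.
              poppy is a leaf — visit poppy.
            At hop: no right child.
            Visit hop.
          Visit teak.
        At lily: no right child.
        Visit lily.
      At reed: go right to elm.
        elm is a leaf — visit elm.
      Visit reed.
    Visit cedar.
  At tulip: no right child.
  Visit tulip.
At fig: go right to rye.
  rye is a leaf — visit rye.
Visit fig.
Full post-order sequence: moss, poppy, hop, teak, lily, elm, reed, cedar, tulip, rye, fig.

1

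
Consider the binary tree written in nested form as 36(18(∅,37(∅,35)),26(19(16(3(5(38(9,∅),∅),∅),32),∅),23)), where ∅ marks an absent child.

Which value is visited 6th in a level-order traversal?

23

Level-order visits nodes level by level from the root, left to right within each level.
Level 0: 36
Level 1: 18, 26
Level 2: 37, 19, 23
Level 3: 35, 16
Level 4: 3, 32
Level 5: 5
Level 6: 38
Level 7: 9
Full level-order sequence: 36, 18, 26, 37, 19, 23, 35, 16, 3, 32, 5, 38, 9.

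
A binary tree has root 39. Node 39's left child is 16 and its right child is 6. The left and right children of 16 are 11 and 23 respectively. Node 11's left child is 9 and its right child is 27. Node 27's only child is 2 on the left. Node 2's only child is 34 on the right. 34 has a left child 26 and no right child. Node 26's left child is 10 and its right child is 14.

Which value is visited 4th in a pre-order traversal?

9

Pre-order visits the node, then its left subtree, then its right subtree.
Visit 39.
At 39: go left to 16.
  Visit 16.
  At 16: go left to 11.
    Visit 11.
    At 11: go left to 9.
      9 is a leaf — visit 9.
    At 11: go right to 27.
      Visit 27.
      At 27: go left to 2.
        Visit 2.
        At 2: no left child.
        At 2: go right to 34.
          Visit 34.
          At 34: go left to 26.
            Visit 26.
            At 26: go left to 10.
              10 is a leaf — visit 10.
            At 26: go right to 14.
              14 is a leaf — visit 14.
          At 34: no right child.
      At 27: no right child.
  At 16: go right to 23.
    23 is a leaf — visit 23.
At 39: go right to 6.
  6 is a leaf — visit 6.
Full pre-order sequence: 39, 16, 11, 9, 27, 2, 34, 26, 10, 14, 23, 6.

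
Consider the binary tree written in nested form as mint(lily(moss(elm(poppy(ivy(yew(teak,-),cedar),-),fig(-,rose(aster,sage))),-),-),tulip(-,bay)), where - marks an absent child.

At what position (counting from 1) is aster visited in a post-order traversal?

6

Post-order visits the left subtree, then the right subtree, then the node.
At mint: go left to lily.
  At lily: go left to moss.
    At moss: go left to elm.
      At elm: go left to poppy.
        At poppy: go left to ivy.
          At ivy: go left to yew.
            At yew: go left to teak.
              teak is a leaf — visit teak.
            At yew: no right child.
            Visit yew.
          At ivy: go right to cedar.
            cedar is a leaf — visit cedar.
          Visit ivy.
        At poppy: no right child.
        Visit poppy.
      At elm: go right to fig.
        At fig: no left child.
        At fig: go right to rose.
          At rose: go left to aster.
            aster is a leaf — visit aster.
          At rose: go right to sage.
            sage is a leaf — visit sage.
          Visit rose.
        Visit fig.
      Visit elm.
    At moss: no right child.
    Visit moss.
  At lily: no right child.
  Visit lily.
At mint: go right to tulip.
  At tulip: no left child.
  At tulip: go right to bay.
    bay is a leaf — visit bay.
  Visit tulip.
Visit mint.
Full post-order sequence: teak, yew, cedar, ivy, poppy, aster, sage, rose, fig, elm, moss, lily, bay, tulip, mint.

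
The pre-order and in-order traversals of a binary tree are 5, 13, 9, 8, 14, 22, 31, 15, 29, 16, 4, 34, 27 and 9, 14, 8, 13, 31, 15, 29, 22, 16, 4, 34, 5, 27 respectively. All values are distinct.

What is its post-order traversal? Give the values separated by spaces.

The first element of pre-order is the root; it splits in-order into left and right subtrees.
Root 5: left subtree has 11 nodes {9, 14, 8, 13, 31, 15, 29, 22, 16, 4, 34}, right has 1 {27}.
  Root 13: left subtree has 3 nodes {9, 14, 8}, right has 7 {31, 15, 29, 22, 16, 4, 34}.
    Root 9: left subtree has 0 nodes { }, right has 2 {14, 8}.
      Root 8: left subtree has 1 node {14}, right has 0 { }.
    Root 22: left subtree has 3 nodes {31, 15, 29}, right has 3 {16, 4, 34}.
      Root 31: left subtree has 0 nodes { }, right has 2 {15, 29}.
        Root 15: left subtree has 0 nodes { }, right has 1 {29}.
      Root 16: left subtree has 0 nodes { }, right has 2 {4, 34}.
        Root 4: left subtree has 0 nodes { }, right has 1 {34}.

14 8 9 29 15 31 34 4 16 22 13 27 5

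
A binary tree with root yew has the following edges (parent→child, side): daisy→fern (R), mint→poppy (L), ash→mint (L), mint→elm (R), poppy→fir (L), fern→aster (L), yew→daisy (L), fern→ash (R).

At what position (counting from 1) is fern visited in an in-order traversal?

3

In-order visits the left subtree, then the node, then the right subtree.
At yew: go left to daisy.
  At daisy: no left child.
  Visit daisy.
  At daisy: go right to fern.
    At fern: go left to aster.
      aster is a leaf — visit aster.
    Visit fern.
    At fern: go right to ash.
      At ash: go left to mint.
        At mint: go left to poppy.
          At poppy: go left to fir.
            fir is a leaf — visit fir.
          Visit poppy.
          At poppy: no right child.
        Visit mint.
        At mint: go right to elm.
          elm is a leaf — visit elm.
      Visit ash.
      At ash: no right child.
Visit yew.
At yew: no right child.
Full in-order sequence: daisy, aster, fern, fir, poppy, mint, elm, ash, yew.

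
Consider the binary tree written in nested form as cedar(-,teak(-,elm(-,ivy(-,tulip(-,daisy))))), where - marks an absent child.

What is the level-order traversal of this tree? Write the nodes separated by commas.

Level-order visits nodes level by level from the root, left to right within each level.
Level 0: cedar
Level 1: teak
Level 2: elm
Level 3: ivy
Level 4: tulip
Level 5: daisy

cedar, teak, elm, ivy, tulip, daisy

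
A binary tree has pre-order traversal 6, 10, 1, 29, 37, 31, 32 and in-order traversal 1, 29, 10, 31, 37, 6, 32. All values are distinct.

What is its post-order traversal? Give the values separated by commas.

The first element of pre-order is the root; it splits in-order into left and right subtrees.
Root 6: left subtree has 5 nodes {1, 29, 10, 31, 37}, right has 1 {32}.
  Root 10: left subtree has 2 nodes {1, 29}, right has 2 {31, 37}.
    Root 1: left subtree has 0 nodes { }, right has 1 {29}.
    Root 37: left subtree has 1 node {31}, right has 0 { }.

29, 1, 31, 37, 10, 32, 6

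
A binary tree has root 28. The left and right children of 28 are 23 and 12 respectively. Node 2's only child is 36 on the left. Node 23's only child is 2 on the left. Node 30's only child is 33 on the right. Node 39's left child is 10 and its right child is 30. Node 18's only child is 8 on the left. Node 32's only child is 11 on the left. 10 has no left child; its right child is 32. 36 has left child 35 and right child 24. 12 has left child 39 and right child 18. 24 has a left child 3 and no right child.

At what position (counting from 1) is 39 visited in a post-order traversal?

12

Post-order visits the left subtree, then the right subtree, then the node.
At 28: go left to 23.
  At 23: go left to 2.
    At 2: go left to 36.
      At 36: go left to 35.
        35 is a leaf — visit 35.
      At 36: go right to 24.
        At 24: go left to 3.
          3 is a leaf — visit 3.
        At 24: no right child.
        Visit 24.
      Visit 36.
    At 2: no right child.
    Visit 2.
  At 23: no right child.
  Visit 23.
At 28: go right to 12.
  At 12: go left to 39.
    At 39: go left to 10.
      At 10: no left child.
      At 10: go right to 32.
        At 32: go left to 11.
          11 is a leaf — visit 11.
        At 32: no right child.
        Visit 32.
      Visit 10.
    At 39: go right to 30.
      At 30: no left child.
      At 30: go right to 33.
        33 is a leaf — visit 33.
      Visit 30.
    Visit 39.
  At 12: go right to 18.
    At 18: go left to 8.
      8 is a leaf — visit 8.
    At 18: no right child.
    Visit 18.
  Visit 12.
Visit 28.
Full post-order sequence: 35, 3, 24, 36, 2, 23, 11, 32, 10, 33, 30, 39, 8, 18, 12, 28.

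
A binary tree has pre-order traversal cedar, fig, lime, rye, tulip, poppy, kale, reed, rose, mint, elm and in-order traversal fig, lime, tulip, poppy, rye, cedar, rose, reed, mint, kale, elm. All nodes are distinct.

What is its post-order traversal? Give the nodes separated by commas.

poppy, tulip, rye, lime, fig, rose, mint, reed, elm, kale, cedar

The first element of pre-order is the root; it splits in-order into left and right subtrees.
Root cedar: left subtree has 5 nodes {fig, lime, tulip, poppy, rye}, right has 5 {rose, reed, mint, kale, elm}.
  Root fig: left subtree has 0 nodes { }, right has 4 {lime, tulip, poppy, rye}.
    Root lime: left subtree has 0 nodes { }, right has 3 {tulip, poppy, rye}.
      Root rye: left subtree has 2 nodes {tulip, poppy}, right has 0 { }.
        Root tulip: left subtree has 0 nodes { }, right has 1 {poppy}.
  Root kale: left subtree has 3 nodes {rose, reed, mint}, right has 1 {elm}.
    Root reed: left subtree has 1 node {rose}, right has 1 {mint}.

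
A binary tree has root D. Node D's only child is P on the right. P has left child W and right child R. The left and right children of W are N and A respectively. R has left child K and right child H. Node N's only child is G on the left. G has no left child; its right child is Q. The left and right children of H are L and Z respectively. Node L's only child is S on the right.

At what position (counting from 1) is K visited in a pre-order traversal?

9

Pre-order visits the node, then its left subtree, then its right subtree.
Visit D.
At D: no left child.
At D: go right to P.
  Visit P.
  At P: go left to W.
    Visit W.
    At W: go left to N.
      Visit N.
      At N: go left to G.
        Visit G.
        At G: no left child.
        At G: go right to Q.
          Q is a leaf — visit Q.
      At N: no right child.
    At W: go right to A.
      A is a leaf — visit A.
  At P: go right to R.
    Visit R.
    At R: go left to K.
      K is a leaf — visit K.
    At R: go right to H.
      Visit H.
      At H: go left to L.
        Visit L.
        At L: no left child.
        At L: go right to S.
          S is a leaf — visit S.
      At H: go right to Z.
        Z is a leaf — visit Z.
Full pre-order sequence: D, P, W, N, G, Q, A, R, K, H, L, S, Z.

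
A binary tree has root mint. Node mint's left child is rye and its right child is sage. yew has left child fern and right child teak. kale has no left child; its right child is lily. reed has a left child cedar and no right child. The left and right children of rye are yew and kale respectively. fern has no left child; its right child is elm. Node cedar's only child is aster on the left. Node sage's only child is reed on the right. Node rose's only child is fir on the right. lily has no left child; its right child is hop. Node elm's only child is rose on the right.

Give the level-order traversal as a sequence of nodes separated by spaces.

Level-order visits nodes level by level from the root, left to right within each level.
Level 0: mint
Level 1: rye, sage
Level 2: yew, kale, reed
Level 3: fern, teak, lily, cedar
Level 4: elm, hop, aster
Level 5: rose
Level 6: fir

mint rye sage yew kale reed fern teak lily cedar elm hop aster rose fir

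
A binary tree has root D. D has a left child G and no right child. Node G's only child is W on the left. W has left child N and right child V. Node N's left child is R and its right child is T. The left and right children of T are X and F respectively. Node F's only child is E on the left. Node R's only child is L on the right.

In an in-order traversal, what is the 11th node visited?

In-order visits the left subtree, then the node, then the right subtree.
At D: go left to G.
  At G: go left to W.
    At W: go left to N.
      At N: go left to R.
        At R: no left child.
        Visit R.
        At R: go right to L.
          L is a leaf — visit L.
      Visit N.
      At N: go right to T.
        At T: go left to X.
          X is a leaf — visit X.
        Visit T.
        At T: go right to F.
          At F: go left to E.
            E is a leaf — visit E.
          Visit F.
          At F: no right child.
    Visit W.
    At W: go right to V.
      V is a leaf — visit V.
  Visit G.
  At G: no right child.
Visit D.
At D: no right child.
Full in-order sequence: R, L, N, X, T, E, F, W, V, G, D.

D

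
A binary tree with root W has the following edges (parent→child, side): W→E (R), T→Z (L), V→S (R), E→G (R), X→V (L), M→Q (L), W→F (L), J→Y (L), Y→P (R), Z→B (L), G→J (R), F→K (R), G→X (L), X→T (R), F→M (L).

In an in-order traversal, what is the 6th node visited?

In-order visits the left subtree, then the node, then the right subtree.
At W: go left to F.
  At F: go left to M.
    At M: go left to Q.
      Q is a leaf — visit Q.
    Visit M.
    At M: no right child.
  Visit F.
  At F: go right to K.
    K is a leaf — visit K.
Visit W.
At W: go right to E.
  At E: no left child.
  Visit E.
  At E: go right to G.
    At G: go left to X.
      At X: go left to V.
        At V: no left child.
        Visit V.
        At V: go right to S.
          S is a leaf — visit S.
      Visit X.
      At X: go right to T.
        At T: go left to Z.
          At Z: go left to B.
            B is a leaf — visit B.
          Visit Z.
          At Z: no right child.
        Visit T.
        At T: no right child.
    Visit G.
    At G: go right to J.
      At J: go left to Y.
        At Y: no left child.
        Visit Y.
        At Y: go right to P.
          P is a leaf — visit P.
      Visit J.
      At J: no right child.
Full in-order sequence: Q, M, F, K, W, E, V, S, X, B, Z, T, G, Y, P, J.

E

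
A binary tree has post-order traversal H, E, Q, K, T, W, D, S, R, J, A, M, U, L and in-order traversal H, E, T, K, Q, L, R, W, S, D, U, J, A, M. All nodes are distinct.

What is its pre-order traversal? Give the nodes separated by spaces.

L T E H K Q U R S W D M A J

The last element of post-order is the root; it splits in-order into left and right subtrees.
Root L: left subtree has 5 nodes {H, E, T, K, Q}, right has 8 {R, W, S, D, U, J, A, M}.
  Root T: left subtree has 2 nodes {H, E}, right has 2 {K, Q}.
    Root E: left subtree has 1 node {H}, right has 0 { }.
    Root K: left subtree has 0 nodes { }, right has 1 {Q}.
  Root U: left subtree has 4 nodes {R, W, S, D}, right has 3 {J, A, M}.
    Root R: left subtree has 0 nodes { }, right has 3 {W, S, D}.
      Root S: left subtree has 1 node {W}, right has 1 {D}.
    Root M: left subtree has 2 nodes {J, A}, right has 0 { }.
      Root A: left subtree has 1 node {J}, right has 0 { }.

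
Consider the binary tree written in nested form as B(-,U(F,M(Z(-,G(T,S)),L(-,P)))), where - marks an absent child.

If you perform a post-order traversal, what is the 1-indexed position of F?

Post-order visits the left subtree, then the right subtree, then the node.
At B: no left child.
At B: go right to U.
  At U: go left to F.
    F is a leaf — visit F.
  At U: go right to M.
    At M: go left to Z.
      At Z: no left child.
      At Z: go right to G.
        At G: go left to T.
          T is a leaf — visit T.
        At G: go right to S.
          S is a leaf — visit S.
        Visit G.
      Visit Z.
    At M: go right to L.
      At L: no left child.
      At L: go right to P.
        P is a leaf — visit P.
      Visit L.
    Visit M.
  Visit U.
Visit B.
Full post-order sequence: F, T, S, G, Z, P, L, M, U, B.

1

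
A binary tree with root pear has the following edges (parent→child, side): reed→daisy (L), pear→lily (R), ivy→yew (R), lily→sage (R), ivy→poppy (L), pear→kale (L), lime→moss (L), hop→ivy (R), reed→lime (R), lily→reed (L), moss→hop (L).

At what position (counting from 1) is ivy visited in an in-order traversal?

7

In-order visits the left subtree, then the node, then the right subtree.
At pear: go left to kale.
  kale is a leaf — visit kale.
Visit pear.
At pear: go right to lily.
  At lily: go left to reed.
    At reed: go left to daisy.
      daisy is a leaf — visit daisy.
    Visit reed.
    At reed: go right to lime.
      At lime: go left to moss.
        At moss: go left to hop.
          At hop: no left child.
          Visit hop.
          At hop: go right to ivy.
            At ivy: go left to poppy.
              poppy is a leaf — visit poppy.
            Visit ivy.
            At ivy: go right to yew.
              yew is a leaf — visit yew.
        Visit moss.
        At moss: no right child.
      Visit lime.
      At lime: no right child.
  Visit lily.
  At lily: go right to sage.
    sage is a leaf — visit sage.
Full in-order sequence: kale, pear, daisy, reed, hop, poppy, ivy, yew, moss, lime, lily, sage.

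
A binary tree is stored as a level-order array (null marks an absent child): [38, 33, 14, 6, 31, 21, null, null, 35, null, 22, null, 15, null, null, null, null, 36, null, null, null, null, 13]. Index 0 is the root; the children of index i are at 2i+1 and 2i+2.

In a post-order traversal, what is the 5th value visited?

22

Post-order visits the left subtree, then the right subtree, then the node.
At 38: go left to 33.
  At 33: go left to 6.
    At 6: no left child.
    At 6: go right to 35.
      At 35: go left to 36.
        36 is a leaf — visit 36.
      At 35: no right child.
      Visit 35.
    Visit 6.
  At 33: go right to 31.
    At 31: no left child.
    At 31: go right to 22.
      At 22: no left child.
      At 22: go right to 13.
        13 is a leaf — visit 13.
      Visit 22.
    Visit 31.
  Visit 33.
At 38: go right to 14.
  At 14: go left to 21.
    At 21: no left child.
    At 21: go right to 15.
      15 is a leaf — visit 15.
    Visit 21.
  At 14: no right child.
  Visit 14.
Visit 38.
Full post-order sequence: 36, 35, 6, 13, 22, 31, 33, 15, 21, 14, 38.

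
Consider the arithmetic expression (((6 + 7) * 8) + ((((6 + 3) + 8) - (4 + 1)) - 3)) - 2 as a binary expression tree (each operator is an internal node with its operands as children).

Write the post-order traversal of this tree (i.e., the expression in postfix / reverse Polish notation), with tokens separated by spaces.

6 7 + 8 * 6 3 + 8 + 4 1 + - 3 - + 2 -

Post-order on an expression tree gives postfix notation: for each operator, emit left operand, right operand, then the operator.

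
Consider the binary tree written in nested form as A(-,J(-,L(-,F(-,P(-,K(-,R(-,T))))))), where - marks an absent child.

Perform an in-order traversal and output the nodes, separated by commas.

In-order visits the left subtree, then the node, then the right subtree.
At A: no left child.
Visit A.
At A: go right to J.
  At J: no left child.
  Visit J.
  At J: go right to L.
    At L: no left child.
    Visit L.
    At L: go right to F.
      At F: no left child.
      Visit F.
      At F: go right to P.
        At P: no left child.
        Visit P.
        At P: go right to K.
          At K: no left child.
          Visit K.
          At K: go right to R.
            At R: no left child.
            Visit R.
            At R: go right to T.
              T is a leaf — visit T.

A, J, L, F, P, K, R, T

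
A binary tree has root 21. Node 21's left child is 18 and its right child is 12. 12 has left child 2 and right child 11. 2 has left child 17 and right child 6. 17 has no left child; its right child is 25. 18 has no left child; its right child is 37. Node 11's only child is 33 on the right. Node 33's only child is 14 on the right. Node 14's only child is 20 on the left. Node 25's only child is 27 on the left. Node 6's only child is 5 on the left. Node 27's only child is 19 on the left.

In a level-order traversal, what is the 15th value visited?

19

Level-order visits nodes level by level from the root, left to right within each level.
Level 0: 21
Level 1: 18, 12
Level 2: 37, 2, 11
Level 3: 17, 6, 33
Level 4: 25, 5, 14
Level 5: 27, 20
Level 6: 19
Full level-order sequence: 21, 18, 12, 37, 2, 11, 17, 6, 33, 25, 5, 14, 27, 20, 19.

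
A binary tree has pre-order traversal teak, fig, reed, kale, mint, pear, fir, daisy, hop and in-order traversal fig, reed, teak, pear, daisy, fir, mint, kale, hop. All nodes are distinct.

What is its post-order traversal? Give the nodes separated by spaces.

reed fig daisy fir pear mint hop kale teak

The first element of pre-order is the root; it splits in-order into left and right subtrees.
Root teak: left subtree has 2 nodes {fig, reed}, right has 6 {pear, daisy, fir, mint, kale, hop}.
  Root fig: left subtree has 0 nodes { }, right has 1 {reed}.
  Root kale: left subtree has 4 nodes {pear, daisy, fir, mint}, right has 1 {hop}.
    Root mint: left subtree has 3 nodes {pear, daisy, fir}, right has 0 { }.
      Root pear: left subtree has 0 nodes { }, right has 2 {daisy, fir}.
        Root fir: left subtree has 1 node {daisy}, right has 0 { }.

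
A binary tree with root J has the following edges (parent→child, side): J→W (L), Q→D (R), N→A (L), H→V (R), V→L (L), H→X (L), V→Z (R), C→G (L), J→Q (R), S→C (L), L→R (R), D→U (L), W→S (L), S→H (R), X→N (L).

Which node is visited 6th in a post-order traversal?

R

Post-order visits the left subtree, then the right subtree, then the node.
At J: go left to W.
  At W: go left to S.
    At S: go left to C.
      At C: go left to G.
        G is a leaf — visit G.
      At C: no right child.
      Visit C.
    At S: go right to H.
      At H: go left to X.
        At X: go left to N.
          At N: go left to A.
            A is a leaf — visit A.
          At N: no right child.
          Visit N.
        At X: no right child.
        Visit X.
      At H: go right to V.
        At V: go left to L.
          At L: no left child.
          At L: go right to R.
            R is a leaf — visit R.
          Visit L.
        At V: go right to Z.
          Z is a leaf — visit Z.
        Visit V.
      Visit H.
    Visit S.
  At W: no right child.
  Visit W.
At J: go right to Q.
  At Q: no left child.
  At Q: go right to D.
    At D: go left to U.
      U is a leaf — visit U.
    At D: no right child.
    Visit D.
  Visit Q.
Visit J.
Full post-order sequence: G, C, A, N, X, R, L, Z, V, H, S, W, U, D, Q, J.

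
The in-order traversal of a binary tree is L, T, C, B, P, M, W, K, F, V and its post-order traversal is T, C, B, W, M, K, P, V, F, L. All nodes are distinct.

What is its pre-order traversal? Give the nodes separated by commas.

The last element of post-order is the root; it splits in-order into left and right subtrees.
Root L: left subtree has 0 nodes { }, right has 9 {T, C, B, P, M, W, K, F, V}.
  Root F: left subtree has 7 nodes {T, C, B, P, M, W, K}, right has 1 {V}.
    Root P: left subtree has 3 nodes {T, C, B}, right has 3 {M, W, K}.
      Root B: left subtree has 2 nodes {T, C}, right has 0 { }.
        Root C: left subtree has 1 node {T}, right has 0 { }.
      Root K: left subtree has 2 nodes {M, W}, right has 0 { }.
        Root M: left subtree has 0 nodes { }, right has 1 {W}.

L, F, P, B, C, T, K, M, W, V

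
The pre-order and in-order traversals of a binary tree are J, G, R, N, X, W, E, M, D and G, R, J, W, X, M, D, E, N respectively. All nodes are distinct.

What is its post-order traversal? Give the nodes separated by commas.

R, G, W, D, M, E, X, N, J

The first element of pre-order is the root; it splits in-order into left and right subtrees.
Root J: left subtree has 2 nodes {G, R}, right has 6 {W, X, M, D, E, N}.
  Root G: left subtree has 0 nodes { }, right has 1 {R}.
  Root N: left subtree has 5 nodes {W, X, M, D, E}, right has 0 { }.
    Root X: left subtree has 1 node {W}, right has 3 {M, D, E}.
      Root E: left subtree has 2 nodes {M, D}, right has 0 { }.
        Root M: left subtree has 0 nodes { }, right has 1 {D}.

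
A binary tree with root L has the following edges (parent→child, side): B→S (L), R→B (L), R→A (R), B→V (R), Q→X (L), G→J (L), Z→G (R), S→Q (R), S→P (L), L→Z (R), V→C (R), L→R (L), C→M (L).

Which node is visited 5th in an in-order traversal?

In-order visits the left subtree, then the node, then the right subtree.
At L: go left to R.
  At R: go left to B.
    At B: go left to S.
      At S: go left to P.
        P is a leaf — visit P.
      Visit S.
      At S: go right to Q.
        At Q: go left to X.
          X is a leaf — visit X.
        Visit Q.
        At Q: no right child.
    Visit B.
    At B: go right to V.
      At V: no left child.
      Visit V.
      At V: go right to C.
        At C: go left to M.
          M is a leaf — visit M.
        Visit C.
        At C: no right child.
  Visit R.
  At R: go right to A.
    A is a leaf — visit A.
Visit L.
At L: go right to Z.
  At Z: no left child.
  Visit Z.
  At Z: go right to G.
    At G: go left to J.
      J is a leaf — visit J.
    Visit G.
    At G: no right child.
Full in-order sequence: P, S, X, Q, B, V, M, C, R, A, L, Z, J, G.

B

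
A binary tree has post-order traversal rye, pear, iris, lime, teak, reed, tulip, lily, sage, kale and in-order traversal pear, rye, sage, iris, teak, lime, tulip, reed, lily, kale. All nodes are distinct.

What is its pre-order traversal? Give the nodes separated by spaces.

The last element of post-order is the root; it splits in-order into left and right subtrees.
Root kale: left subtree has 9 nodes {pear, rye, sage, iris, teak, lime, tulip, reed, lily}, right has 0 { }.
  Root sage: left subtree has 2 nodes {pear, rye}, right has 6 {iris, teak, lime, tulip, reed, lily}.
    Root pear: left subtree has 0 nodes { }, right has 1 {rye}.
    Root lily: left subtree has 5 nodes {iris, teak, lime, tulip, reed}, right has 0 { }.
      Root tulip: left subtree has 3 nodes {iris, teak, lime}, right has 1 {reed}.
        Root teak: left subtree has 1 node {iris}, right has 1 {lime}.

kale sage pear rye lily tulip teak iris lime reed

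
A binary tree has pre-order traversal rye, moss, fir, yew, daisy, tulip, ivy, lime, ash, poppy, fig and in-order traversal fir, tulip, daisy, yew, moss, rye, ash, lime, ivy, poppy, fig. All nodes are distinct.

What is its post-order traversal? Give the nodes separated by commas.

tulip, daisy, yew, fir, moss, ash, lime, fig, poppy, ivy, rye

The first element of pre-order is the root; it splits in-order into left and right subtrees.
Root rye: left subtree has 5 nodes {fir, tulip, daisy, yew, moss}, right has 5 {ash, lime, ivy, poppy, fig}.
  Root moss: left subtree has 4 nodes {fir, tulip, daisy, yew}, right has 0 { }.
    Root fir: left subtree has 0 nodes { }, right has 3 {tulip, daisy, yew}.
      Root yew: left subtree has 2 nodes {tulip, daisy}, right has 0 { }.
        Root daisy: left subtree has 1 node {tulip}, right has 0 { }.
  Root ivy: left subtree has 2 nodes {ash, lime}, right has 2 {poppy, fig}.
    Root lime: left subtree has 1 node {ash}, right has 0 { }.
    Root poppy: left subtree has 0 nodes { }, right has 1 {fig}.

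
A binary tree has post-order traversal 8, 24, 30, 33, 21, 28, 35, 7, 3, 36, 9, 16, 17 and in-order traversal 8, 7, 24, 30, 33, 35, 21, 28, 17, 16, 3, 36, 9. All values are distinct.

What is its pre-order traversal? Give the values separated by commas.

The last element of post-order is the root; it splits in-order into left and right subtrees.
Root 17: left subtree has 8 nodes {8, 7, 24, 30, 33, 35, 21, 28}, right has 4 {16, 3, 36, 9}.
  Root 7: left subtree has 1 node {8}, right has 6 {24, 30, 33, 35, 21, 28}.
    Root 35: left subtree has 3 nodes {24, 30, 33}, right has 2 {21, 28}.
      Root 33: left subtree has 2 nodes {24, 30}, right has 0 { }.
        Root 30: left subtree has 1 node {24}, right has 0 { }.
      Root 28: left subtree has 1 node {21}, right has 0 { }.
  Root 16: left subtree has 0 nodes { }, right has 3 {3, 36, 9}.
    Root 9: left subtree has 2 nodes {3, 36}, right has 0 { }.
      Root 36: left subtree has 1 node {3}, right has 0 { }.

17, 7, 8, 35, 33, 30, 24, 28, 21, 16, 9, 36, 3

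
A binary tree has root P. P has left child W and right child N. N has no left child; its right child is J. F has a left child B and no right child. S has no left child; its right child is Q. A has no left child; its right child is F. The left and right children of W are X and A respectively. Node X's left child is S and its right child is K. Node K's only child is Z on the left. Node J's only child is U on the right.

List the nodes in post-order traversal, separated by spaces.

Q S Z K X B F A W U J N P

Post-order visits the left subtree, then the right subtree, then the node.
At P: go left to W.
  At W: go left to X.
    At X: go left to S.
      At S: no left child.
      At S: go right to Q.
        Q is a leaf — visit Q.
      Visit S.
    At X: go right to K.
      At K: go left to Z.
        Z is a leaf — visit Z.
      At K: no right child.
      Visit K.
    Visit X.
  At W: go right to A.
    At A: no left child.
    At A: go right to F.
      At F: go left to B.
        B is a leaf — visit B.
      At F: no right child.
      Visit F.
    Visit A.
  Visit W.
At P: go right to N.
  At N: no left child.
  At N: go right to J.
    At J: no left child.
    At J: go right to U.
      U is a leaf — visit U.
    Visit J.
  Visit N.
Visit P.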